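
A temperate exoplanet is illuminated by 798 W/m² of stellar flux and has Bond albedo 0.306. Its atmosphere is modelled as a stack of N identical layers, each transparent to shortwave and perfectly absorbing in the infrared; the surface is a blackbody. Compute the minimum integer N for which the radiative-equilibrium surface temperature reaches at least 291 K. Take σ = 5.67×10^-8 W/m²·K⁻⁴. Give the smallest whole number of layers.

2

OLR = S(1−α)/4 = 138.5 W/m²; the top layer radiates at T_e = 222.3 K.
T_s = (N+1)^(1/4)·T_e ≥ 291 K requires N+1 ≥ (T_s/T_e)⁴ = (291/222.3)⁴ = 2.937.
The minimum whole number is N = 2.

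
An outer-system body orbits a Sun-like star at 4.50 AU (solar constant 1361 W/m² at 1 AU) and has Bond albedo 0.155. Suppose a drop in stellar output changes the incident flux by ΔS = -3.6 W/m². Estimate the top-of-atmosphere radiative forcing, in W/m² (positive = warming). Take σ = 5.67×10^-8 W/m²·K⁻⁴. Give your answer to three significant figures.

-0.760 W/m²

By the inverse-square law, S = 1361/4.50² = 67.21 W/m².
ΔF = Δ[S(1−α)]/4 = (1−0.155)·-3.6/4 = -0.7605 W/m².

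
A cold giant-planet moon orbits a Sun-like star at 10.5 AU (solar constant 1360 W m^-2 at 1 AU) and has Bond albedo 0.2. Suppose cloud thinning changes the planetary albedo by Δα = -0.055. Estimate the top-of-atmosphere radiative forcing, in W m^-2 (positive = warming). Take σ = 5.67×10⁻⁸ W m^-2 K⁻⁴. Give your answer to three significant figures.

0.170 W m^-2

Irradiance scales as 1/d², so S = 1360 W m^-2 × (1/10.5)² = 12.34 W m^-2.
TOA radiative forcing: ΔF = −S·Δα/4 = −12.34·(-0.055)/4 = 0.1696 W m^-2.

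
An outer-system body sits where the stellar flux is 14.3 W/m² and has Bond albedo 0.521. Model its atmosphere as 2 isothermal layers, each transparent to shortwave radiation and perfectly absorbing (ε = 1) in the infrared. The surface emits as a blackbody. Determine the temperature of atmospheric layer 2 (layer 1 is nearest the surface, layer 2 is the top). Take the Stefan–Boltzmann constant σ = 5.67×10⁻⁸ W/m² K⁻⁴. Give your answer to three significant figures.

74.1 kelvin

Top-of-atmosphere balance: σT_e⁴ = S(1−α)/4 = 1.712 W/m² → T_e = 74.13 K.
In the N-layer model, layer k (counted from the surface) has T_k = (N+1−k)^(1/4)·T_e.
With k = 2: T_2 = (2+1−2)^¼·74.13 K = 74.13 K.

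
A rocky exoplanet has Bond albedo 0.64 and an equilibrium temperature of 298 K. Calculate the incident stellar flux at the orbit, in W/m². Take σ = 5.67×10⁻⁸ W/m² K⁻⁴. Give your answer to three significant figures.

From S(1−α)/4 = σT⁴: S = 4σT⁴/(1−α).
The emitted flux is σT⁴ = 447.1 W/m².
S = 4·447.1/0.36 = 4968 W/m².

4970 W/m²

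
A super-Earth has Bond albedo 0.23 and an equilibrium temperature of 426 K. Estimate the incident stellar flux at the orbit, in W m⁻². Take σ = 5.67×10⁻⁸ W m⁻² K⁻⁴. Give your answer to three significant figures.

Invert the energy balance for S: S = 4σT⁴/(1−α).
The emitted flux is σT⁴ = 1867 W m⁻².
S = 4·1867/0.77 = 9700 W m⁻².

9700 W m⁻²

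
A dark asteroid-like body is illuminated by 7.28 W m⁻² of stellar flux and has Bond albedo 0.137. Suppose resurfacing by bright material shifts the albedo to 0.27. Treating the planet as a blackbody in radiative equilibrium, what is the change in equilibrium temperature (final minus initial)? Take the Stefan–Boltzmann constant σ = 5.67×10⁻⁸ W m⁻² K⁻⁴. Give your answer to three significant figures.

Initial: T₁ = [S(1−0.137)/(4σ)]^(1/4) = 72.55 K.
After:  T₂ = [7.280·0.73/(4σ)]^(1/4) = 69.57 K.
ΔT = T₂ − T₁ = -2.973 K.

-2.97 K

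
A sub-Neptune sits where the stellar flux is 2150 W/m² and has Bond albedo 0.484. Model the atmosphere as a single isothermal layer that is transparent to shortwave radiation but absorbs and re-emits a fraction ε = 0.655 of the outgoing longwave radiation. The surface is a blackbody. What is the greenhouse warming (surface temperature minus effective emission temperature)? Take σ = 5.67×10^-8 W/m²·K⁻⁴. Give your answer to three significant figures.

The planet radiates to space at T_e = [S(1−α)/(4σ)]^(1/4) = 264.5 K.
Surface balance with a leaky layer gives σT_s⁴ = σT_e⁴·2/(2−ε), so T_s = T_e·[2/(2−0.655)]^(1/4) = 292.0 K.
Greenhouse warming: T_s − T_e = 27.58 K.

27.6 K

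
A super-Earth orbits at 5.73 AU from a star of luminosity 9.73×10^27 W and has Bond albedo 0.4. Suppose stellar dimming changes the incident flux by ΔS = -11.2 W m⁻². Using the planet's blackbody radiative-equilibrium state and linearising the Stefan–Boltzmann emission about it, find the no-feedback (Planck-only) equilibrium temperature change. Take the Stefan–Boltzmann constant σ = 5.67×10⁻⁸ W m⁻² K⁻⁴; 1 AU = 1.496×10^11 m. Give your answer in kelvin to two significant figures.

d = 5.73 × 1.496×10^11 m = 8.572×10^11 m.
Flux at the orbit: S = L/(4πd²) = 9.73×10^27/(4π·(8.57×10^11)²) = 1054 W m⁻².
Reference equilibrium: T_e = [S(1−α)/(4σ)]^(1/4) = 229.8 K.
ΔF = Δ[S(1−α)]/4 = (1−0.4)·-11.2/4 = -1.680 W m⁻².
Linearising σT⁴ gives d(σT⁴)/dT = 4σT_e³ = 2.752 W m⁻² per K.
ΔT₀ = ΔF/λ_P = -1.680/2.752 = -0.611 K.

-0.61 K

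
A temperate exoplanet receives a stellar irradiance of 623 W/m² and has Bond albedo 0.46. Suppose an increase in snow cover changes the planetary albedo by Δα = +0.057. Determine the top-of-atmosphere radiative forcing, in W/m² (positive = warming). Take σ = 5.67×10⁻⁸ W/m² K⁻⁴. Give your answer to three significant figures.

TOA radiative forcing: ΔF = −S·Δα/4 = −623.0·(+0.057)/4 = -8.878 W/m².

-8.88 W/m²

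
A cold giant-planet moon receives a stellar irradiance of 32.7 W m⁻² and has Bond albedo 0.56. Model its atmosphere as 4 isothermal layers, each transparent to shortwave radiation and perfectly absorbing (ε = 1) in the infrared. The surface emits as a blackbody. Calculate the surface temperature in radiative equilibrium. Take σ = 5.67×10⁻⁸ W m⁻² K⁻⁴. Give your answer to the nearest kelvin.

OLR = S(1−α)/4 = 3.597 W m⁻²; the top layer radiates at T_e = 89.25 K.
With N = 4 opaque layers, T_s = (N+1)^(1/4)·T_e = 5^(1/4)·89.25 = 133.5 K.

133 K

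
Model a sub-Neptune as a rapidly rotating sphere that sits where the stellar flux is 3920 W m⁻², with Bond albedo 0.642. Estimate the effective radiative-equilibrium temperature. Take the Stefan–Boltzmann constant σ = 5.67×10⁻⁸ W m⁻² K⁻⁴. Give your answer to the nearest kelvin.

Averaging over the sphere, the absorbed flux is S(1−α)/4 = 350.8 W m⁻².
Balancing against σT⁴: T = (350.8/5.67×10⁻⁸)^(1/4) = 280.5 K.

280 K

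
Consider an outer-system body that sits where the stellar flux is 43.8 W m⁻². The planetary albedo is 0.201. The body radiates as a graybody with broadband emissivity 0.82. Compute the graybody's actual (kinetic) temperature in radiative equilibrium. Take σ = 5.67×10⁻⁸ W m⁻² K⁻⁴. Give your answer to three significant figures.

117 K

Absorbed flux (global mean): S(1−α)/4 = 43.80·0.799/4 = 8.749 W m⁻².
Radiative balance εσT⁴ = 8.749 gives T = [8.749/(0.82·σ)]^(1/4) = 117.1 K.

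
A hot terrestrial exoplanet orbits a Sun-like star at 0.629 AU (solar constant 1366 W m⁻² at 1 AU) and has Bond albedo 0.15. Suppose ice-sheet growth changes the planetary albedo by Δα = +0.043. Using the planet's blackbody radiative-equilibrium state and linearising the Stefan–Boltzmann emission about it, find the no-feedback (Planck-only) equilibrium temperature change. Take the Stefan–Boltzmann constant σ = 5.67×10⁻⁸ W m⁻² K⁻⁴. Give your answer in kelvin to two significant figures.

-4.3 kelvin

Flux at the orbit: S = 1366/(0.629)² = 3453 W m⁻².
Reference equilibrium: T_e = [S(1−α)/(4σ)]^(1/4) = 337.3 K.
TOA radiative forcing: ΔF = −S·Δα/4 = −3453·(+0.043)/4 = -37.12 W m⁻².
Planck response: λ_P = 4σT_e³ = 4·5.67×10⁻⁸·(337.3)³ = 8.701 W m⁻²/K.
Hence the no-feedback warming is ΔF/(4σT_e³) = -4.27 K.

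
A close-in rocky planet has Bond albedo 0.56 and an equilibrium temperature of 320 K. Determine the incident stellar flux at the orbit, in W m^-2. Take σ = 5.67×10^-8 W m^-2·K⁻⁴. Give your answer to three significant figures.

5400 W m^-2

Invert the energy balance for S: S = 4σT⁴/(1−α).
The emitted flux is σT⁴ = 594.5 W m^-2.
So S = 4×594.5/(1−0.56) = 5405 W m^-2.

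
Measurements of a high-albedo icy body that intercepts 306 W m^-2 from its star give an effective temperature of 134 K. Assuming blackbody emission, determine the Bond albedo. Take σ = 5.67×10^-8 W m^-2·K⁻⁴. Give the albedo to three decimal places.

Rearranging the radiative balance, α = 1 − 4σT⁴/S.
4σT⁴ = 4·5.67×10⁻⁸·(134)⁴ = 73.12 W m^-2.
Hence α = 1 − 73.12/306.0 = 0.7610.

0.761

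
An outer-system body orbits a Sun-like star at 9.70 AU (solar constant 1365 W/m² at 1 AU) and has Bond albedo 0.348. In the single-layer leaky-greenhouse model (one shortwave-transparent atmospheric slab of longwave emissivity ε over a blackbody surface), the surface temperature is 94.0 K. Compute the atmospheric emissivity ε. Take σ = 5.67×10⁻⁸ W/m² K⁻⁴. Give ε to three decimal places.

Irradiance scales as 1/d², so S = 1365 W/m² × (1/9.70)² = 14.51 W/m².
First, T_e = [14.51·(1−0.348)/(4σ)]^(1/4) = 80.36 K.
Inverting T_s⁴ = 2T_e⁴/(2−ε): (T_e/T_s)⁴ = 0.5342, so ε = 2(1 − 0.5342) = 0.9317.

0.932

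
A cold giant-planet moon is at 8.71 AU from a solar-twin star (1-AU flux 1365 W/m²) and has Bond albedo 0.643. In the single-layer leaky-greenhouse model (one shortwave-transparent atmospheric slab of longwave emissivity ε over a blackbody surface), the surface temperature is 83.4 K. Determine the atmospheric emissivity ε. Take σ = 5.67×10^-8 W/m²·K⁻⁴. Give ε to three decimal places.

0.829

Flux at the orbit: S = 1365/(8.71)² = 17.99 W/m².
TOA balance gives T_e = 72.95 K.
T_s⁴ = T_e⁴·2/(2−ε) → ε = 2 − 2(T_e/T_s)⁴ = 2 − 2·(72.95/83.4)⁴ = 0.8292.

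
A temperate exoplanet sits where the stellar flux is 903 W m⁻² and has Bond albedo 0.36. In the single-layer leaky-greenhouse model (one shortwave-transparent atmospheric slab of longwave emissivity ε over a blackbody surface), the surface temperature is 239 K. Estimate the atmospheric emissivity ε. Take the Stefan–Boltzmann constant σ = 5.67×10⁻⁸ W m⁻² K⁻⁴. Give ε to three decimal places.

TOA balance gives T_e = 224.7 K.
T_s⁴ = T_e⁴·2/(2−ε) → ε = 2 − 2(T_e/T_s)⁴ = 2 − 2·(224.7/239)⁴ = 0.4381.

0.438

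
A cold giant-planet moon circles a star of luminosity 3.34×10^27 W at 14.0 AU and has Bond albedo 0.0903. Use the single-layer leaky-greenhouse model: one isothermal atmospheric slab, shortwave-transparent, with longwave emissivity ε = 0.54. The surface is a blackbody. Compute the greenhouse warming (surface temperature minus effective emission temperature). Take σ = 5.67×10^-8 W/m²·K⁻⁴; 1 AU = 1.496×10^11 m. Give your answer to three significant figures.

d = 14.0 × 1.496×10^11 m = 2.094×10^12 m.
S = L/(4πd²) = 60.59 W/m².
Effective emission temperature (TOA balance): σT_e⁴ = S(1−α)/4 = 13.78 W/m² → T_e = 124.9 K.
Surface balance with a leaky layer gives σT_s⁴ = σT_e⁴·2/(2−ε), so T_s = T_e·[2/(2−0.54)]^(1/4) = 135.1 K.
Greenhouse warming: T_s − T_e = 10.22 K.

10.2 K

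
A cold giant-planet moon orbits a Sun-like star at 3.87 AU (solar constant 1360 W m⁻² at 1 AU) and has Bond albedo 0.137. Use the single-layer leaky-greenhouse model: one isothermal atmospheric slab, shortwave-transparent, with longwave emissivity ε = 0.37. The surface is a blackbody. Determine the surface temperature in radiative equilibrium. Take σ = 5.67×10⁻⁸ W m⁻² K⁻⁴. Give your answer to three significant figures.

143 kelvin

Irradiance scales as 1/d², so S = 1360 W m⁻² × (1/3.87)² = 90.81 W m⁻².
The planet radiates to space at T_e = [S(1−α)/(4σ)]^(1/4) = 136.3 K.
Surface balance with a leaky layer gives σT_s⁴ = σT_e⁴·2/(2−ε), so T_s = T_e·[2/(2−0.37)]^(1/4) = 143.5 K.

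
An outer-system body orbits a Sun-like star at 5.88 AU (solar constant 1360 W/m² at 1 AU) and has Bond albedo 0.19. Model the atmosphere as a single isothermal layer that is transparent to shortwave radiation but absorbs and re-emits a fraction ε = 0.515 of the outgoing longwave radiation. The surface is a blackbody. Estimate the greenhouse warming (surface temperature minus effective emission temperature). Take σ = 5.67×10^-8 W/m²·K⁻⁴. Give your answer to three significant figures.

By the inverse-square law, S = 1360/5.88² = 39.34 W/m².
The planet radiates to space at T_e = [S(1−α)/(4σ)]^(1/4) = 108.9 K.
The surface balance (absorbed SW + ε·downward IR = σT_s⁴) with T_a⁴ = T_s⁴/2 reduces to T_s = T_e·[2/(2−ε)]^¼ = 117.3 K.
T_s − T_e = 117.3 − 108.9 = 8.413 K.

8.41 K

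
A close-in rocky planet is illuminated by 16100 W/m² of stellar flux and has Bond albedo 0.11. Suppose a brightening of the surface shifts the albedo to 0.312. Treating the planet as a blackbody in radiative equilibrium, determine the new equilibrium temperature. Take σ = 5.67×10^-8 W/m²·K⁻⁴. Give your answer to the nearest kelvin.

New equilibrium: T₂ = [(1−0.312)·16100/(4σ)]^(1/4) = 470.1 K.

470 kelvin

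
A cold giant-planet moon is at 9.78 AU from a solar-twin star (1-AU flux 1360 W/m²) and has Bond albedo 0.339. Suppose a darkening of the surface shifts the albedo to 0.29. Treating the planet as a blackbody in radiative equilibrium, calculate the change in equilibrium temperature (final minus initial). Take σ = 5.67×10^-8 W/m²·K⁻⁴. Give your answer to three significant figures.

By the inverse-square law, S = 1360/9.78² = 14.22 W/m².
Initial: T₁ = [S(1−0.339)/(4σ)]^(1/4) = 80.23 K.
Final:   T₂ = [S(1−0.29)/(4σ)]^(1/4) = 81.68 K.
ΔT = T₂ − T₁ = 1.447 K.

1.45 kelvin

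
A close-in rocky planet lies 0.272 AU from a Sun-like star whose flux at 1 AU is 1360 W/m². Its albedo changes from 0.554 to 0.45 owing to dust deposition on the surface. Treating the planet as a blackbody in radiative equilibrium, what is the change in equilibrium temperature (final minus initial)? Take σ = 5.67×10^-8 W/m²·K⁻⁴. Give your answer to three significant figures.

Flux at the orbit: S = 1360/(0.272)² = 18380 W/m².
Initial: T₁ = [S(1−0.554)/(4σ)]^(1/4) = 436.0 K.
Final:   T₂ = [S(1−0.45)/(4σ)]^(1/4) = 459.5 K.
Change: 459.5 − 436.0 = 23.46 K.

23.5 K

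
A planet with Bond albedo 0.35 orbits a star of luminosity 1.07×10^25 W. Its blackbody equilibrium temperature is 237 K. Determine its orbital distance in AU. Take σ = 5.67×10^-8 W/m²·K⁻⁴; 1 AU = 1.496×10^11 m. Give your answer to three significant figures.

Required flux: S = 4σT⁴/(1−α) = 1101 W/m².
Then d = [L/(4πS)]^(1/2) = 2.781×10^10 m, i.e. 0.1859 AU.

0.186 AU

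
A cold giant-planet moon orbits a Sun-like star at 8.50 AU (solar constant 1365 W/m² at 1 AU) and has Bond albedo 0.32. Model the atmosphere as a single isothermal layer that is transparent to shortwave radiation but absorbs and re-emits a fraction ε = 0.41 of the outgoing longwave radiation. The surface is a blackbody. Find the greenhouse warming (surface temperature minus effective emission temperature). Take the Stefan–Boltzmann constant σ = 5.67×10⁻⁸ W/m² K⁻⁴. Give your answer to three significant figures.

5.12 K

Flux at the orbit: S = 1365/(8.50)² = 18.89 W/m².
The planet radiates to space at T_e = [S(1−α)/(4σ)]^(1/4) = 86.75 K.
Surface balance with a leaky layer gives σT_s⁴ = σT_e⁴·2/(2−ε), so T_s = T_e·[2/(2−0.41)]^(1/4) = 91.88 K.
Greenhouse warming: T_s − T_e = 5.121 K.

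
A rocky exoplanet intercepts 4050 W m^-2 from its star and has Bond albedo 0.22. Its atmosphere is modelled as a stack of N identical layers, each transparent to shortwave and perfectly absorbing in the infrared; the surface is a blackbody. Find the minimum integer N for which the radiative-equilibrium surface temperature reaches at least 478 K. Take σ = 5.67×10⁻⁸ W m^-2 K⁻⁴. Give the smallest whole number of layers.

3

The effective emission temperature is T_e = [S(1−α)/(4σ)]^¼ = 343.5 K.
Since T_s⁴ = (N+1)T_e⁴, we need N ≥ (T_s/T_e)⁴ − 1 = 2.748.
So N ≥ 2.748; the smallest integer is N = 3.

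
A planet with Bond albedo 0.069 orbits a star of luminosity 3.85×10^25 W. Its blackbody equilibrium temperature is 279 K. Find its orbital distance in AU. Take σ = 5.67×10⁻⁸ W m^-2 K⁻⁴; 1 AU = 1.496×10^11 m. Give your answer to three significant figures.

Energy balance gives S = 4σT⁴/(1−α) = 1476 W m^-2.
S = L/(4πd²) → d = √(L/4πS) = √(3.85×10^25/(4π·1476)) = 4.556×10^10 m = 0.3045 AU.

0.305 AU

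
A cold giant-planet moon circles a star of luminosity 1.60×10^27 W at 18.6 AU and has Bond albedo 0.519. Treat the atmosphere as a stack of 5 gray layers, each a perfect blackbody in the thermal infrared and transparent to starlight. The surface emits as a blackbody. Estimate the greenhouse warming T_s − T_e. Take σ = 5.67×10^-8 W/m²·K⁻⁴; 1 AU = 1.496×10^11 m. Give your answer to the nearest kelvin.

43 K

Orbital distance: d = 18.6 AU = 2.783×10^12 m.
S = L/(4πd²) = 16.44 W/m².
OLR = S(1−α)/4 = 1.977 W/m²; the top layer radiates at T_e = 76.85 K.
Surface: T_s = (6)^¼·T_e = 120.3 K.
Warming: T_s − T_e = 43.43 K.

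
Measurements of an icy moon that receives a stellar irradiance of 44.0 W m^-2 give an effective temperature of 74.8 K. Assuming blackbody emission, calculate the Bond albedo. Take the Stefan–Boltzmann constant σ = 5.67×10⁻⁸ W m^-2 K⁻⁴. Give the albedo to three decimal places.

Rearranging the radiative balance, α = 1 − 4σT⁴/S.
σT⁴ = 1.775 W m^-2, so 4σT⁴ = 7.100 W m^-2.
1−α = 7.100/44.00 = 0.1614, so α = 0.8386.

0.839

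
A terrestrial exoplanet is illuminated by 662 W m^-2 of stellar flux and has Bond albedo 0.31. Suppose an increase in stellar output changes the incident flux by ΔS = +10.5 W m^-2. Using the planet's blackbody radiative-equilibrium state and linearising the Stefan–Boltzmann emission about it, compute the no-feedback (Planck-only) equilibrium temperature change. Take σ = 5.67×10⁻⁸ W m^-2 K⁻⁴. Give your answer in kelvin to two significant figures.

Unperturbed T_e = [662.0·(1−0.31)/(4σ)]^¼ = 211.8 K.
ΔF = Δ[S(1−α)]/4 = (1−0.31)·+10.5/4 = 1.811 W m^-2.
The Planck feedback parameter is 4σT_e³ = 2.156 W m^-2/K.
ΔT₀ = ΔF/λ_P = 1.811/2.156 = 0.840 K.

0.84 kelvin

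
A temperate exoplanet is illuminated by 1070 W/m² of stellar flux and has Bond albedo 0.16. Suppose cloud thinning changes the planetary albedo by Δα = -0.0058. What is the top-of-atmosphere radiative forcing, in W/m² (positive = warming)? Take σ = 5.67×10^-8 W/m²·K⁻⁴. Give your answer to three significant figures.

The change in absorbed flux is Δ[S(1−α)/4] = −SΔα/4 = 1.551 W/m².

1.55 W/m²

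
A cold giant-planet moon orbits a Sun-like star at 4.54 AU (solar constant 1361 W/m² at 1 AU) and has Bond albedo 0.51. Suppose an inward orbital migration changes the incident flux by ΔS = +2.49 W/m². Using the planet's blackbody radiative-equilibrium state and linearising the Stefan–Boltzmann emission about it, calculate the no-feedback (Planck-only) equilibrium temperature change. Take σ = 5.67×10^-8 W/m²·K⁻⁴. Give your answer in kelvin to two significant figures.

Irradiance scales as 1/d², so S = 1361 W/m² × (1/4.54)² = 66.03 W/m².
Unperturbed T_e = [66.03·(1−0.51)/(4σ)]^¼ = 109.3 K.
Only a fraction (1−α) is absorbed and it's spread over 4πR², so ΔF = (1−α)ΔS/4 = 0.3050 W/m².
Linearising σT⁴ gives d(σT⁴)/dT = 4σT_e³ = 0.2961 W/m² per K.
Hence the no-feedback warming is ΔF/(4σT_e³) = 1.03 K.

1.0 K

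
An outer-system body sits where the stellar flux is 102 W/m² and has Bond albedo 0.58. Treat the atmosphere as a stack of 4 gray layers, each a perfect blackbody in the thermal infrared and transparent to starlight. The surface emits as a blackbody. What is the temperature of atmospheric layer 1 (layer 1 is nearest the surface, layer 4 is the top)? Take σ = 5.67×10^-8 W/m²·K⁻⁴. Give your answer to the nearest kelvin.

166 K

The effective emission temperature is T_e = [S(1−α)/(4σ)]^¼ = 117.2 K.
Each opaque layer satisfies 2T_j⁴ = T_{j−1}⁴ + T_{j+1}⁴, giving T_k⁴ = (N+1−k)T_e⁴.
With k = 1: T_1 = (4+1−1)^¼·117.2 K = 165.8 K.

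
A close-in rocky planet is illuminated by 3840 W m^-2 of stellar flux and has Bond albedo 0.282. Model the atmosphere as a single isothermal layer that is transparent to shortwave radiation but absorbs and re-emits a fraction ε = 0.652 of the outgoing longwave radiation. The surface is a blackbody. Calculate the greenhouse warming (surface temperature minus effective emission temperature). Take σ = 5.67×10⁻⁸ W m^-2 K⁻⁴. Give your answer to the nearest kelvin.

The planet radiates to space at T_e = [S(1−α)/(4σ)]^(1/4) = 332.0 K.
For a single slab of emissivity ε, T_s⁴ = 2T_e⁴/(2−ε); thus T_s = 332.0·(1.484)^(1/4) = 366.5 K.
The atmosphere warms the surface by 34.42 K.

34 K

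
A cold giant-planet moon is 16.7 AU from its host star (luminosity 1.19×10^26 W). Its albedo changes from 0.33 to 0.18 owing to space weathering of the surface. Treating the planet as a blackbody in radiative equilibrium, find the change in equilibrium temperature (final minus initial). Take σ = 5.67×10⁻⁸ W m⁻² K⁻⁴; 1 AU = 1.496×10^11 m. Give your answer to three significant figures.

2.38 K

Orbital distance: d = 16.7 AU = 2.498×10^12 m.
Flux at the orbit: S = L/(4πd²) = 1.19×10^26/(4π·(2.50×10^12)²) = 1.517 W m⁻².
Initial: T₁ = [S(1−0.33)/(4σ)]^(1/4) = 46.01 K.
After:  T₂ = [1.517·0.82/(4σ)]^(1/4) = 48.40 K.
Change: 48.40 − 46.01 = 2.384 K.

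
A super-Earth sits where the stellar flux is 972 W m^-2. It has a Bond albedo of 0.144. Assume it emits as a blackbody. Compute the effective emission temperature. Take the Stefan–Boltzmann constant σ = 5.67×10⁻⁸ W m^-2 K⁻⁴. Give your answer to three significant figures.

The planet absorbs (1−α)S over its disc πR² and re-emits over 4πR², so the mean absorbed flux is (1−0.144)·972.0/4 = 208.0 W m^-2.
Set σT⁴ = 208.0 → T = (208.0/σ)^(1/4) = 246.1 K.

246 K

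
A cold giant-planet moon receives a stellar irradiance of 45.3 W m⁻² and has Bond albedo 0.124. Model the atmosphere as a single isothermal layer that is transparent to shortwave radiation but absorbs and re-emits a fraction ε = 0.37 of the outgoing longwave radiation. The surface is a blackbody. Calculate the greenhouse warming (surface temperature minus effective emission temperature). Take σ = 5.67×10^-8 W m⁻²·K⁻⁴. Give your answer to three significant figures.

Effective emission temperature (TOA balance): σT_e⁴ = S(1−α)/4 = 9.921 W m⁻² → T_e = 115.0 K.
For a single slab of emissivity ε, T_s⁴ = 2T_e⁴/(2−ε); thus T_s = 115.0·(1.227)^(1/4) = 121.0 K.
Greenhouse warming: T_s − T_e = 6.035 K.

6.03 K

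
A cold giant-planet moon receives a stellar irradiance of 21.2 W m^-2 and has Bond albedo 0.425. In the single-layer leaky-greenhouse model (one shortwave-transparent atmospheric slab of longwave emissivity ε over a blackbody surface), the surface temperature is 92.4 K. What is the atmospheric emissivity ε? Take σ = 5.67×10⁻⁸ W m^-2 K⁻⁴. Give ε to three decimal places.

0.525

TOA balance gives T_e = 85.62 K.
Inverting T_s⁴ = 2T_e⁴/(2−ε): (T_e/T_s)⁴ = 0.7373, so ε = 2(1 − 0.7373) = 0.5253.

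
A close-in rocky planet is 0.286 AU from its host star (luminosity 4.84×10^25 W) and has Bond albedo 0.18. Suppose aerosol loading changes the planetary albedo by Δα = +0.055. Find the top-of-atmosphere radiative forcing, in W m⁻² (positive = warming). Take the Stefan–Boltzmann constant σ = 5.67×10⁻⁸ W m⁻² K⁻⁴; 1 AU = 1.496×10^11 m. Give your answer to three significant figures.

-28.9 W m⁻²

Orbital distance: d = 0.286 AU = 4.279×10^10 m.
S = L/(4πd²) = 2104 W m⁻².
ΔF = −(S/4)Δα = −(2104/4)×(+0.055) = -28.93 W m⁻².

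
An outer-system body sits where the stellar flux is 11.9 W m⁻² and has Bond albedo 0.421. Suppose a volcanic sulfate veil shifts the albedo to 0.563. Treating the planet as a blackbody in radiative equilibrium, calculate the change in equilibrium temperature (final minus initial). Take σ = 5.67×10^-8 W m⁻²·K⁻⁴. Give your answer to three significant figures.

With α = 0.421, T₁ = 74.24 K.
Final:   T₂ = [S(1−0.563)/(4σ)]^(1/4) = 69.20 K.
Change: 69.20 − 74.24 = -5.043 K.

-5.04 kelvin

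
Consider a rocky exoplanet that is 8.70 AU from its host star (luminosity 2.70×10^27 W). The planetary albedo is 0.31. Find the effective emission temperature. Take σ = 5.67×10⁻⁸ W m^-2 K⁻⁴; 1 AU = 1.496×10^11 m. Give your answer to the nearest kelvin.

Orbital distance: d = 8.70 AU = 1.302×10^12 m.
S = L/(4πd²) = 126.8 W m^-2.
The planet absorbs (1−α)S over its disc πR² and re-emits over 4πR², so the mean absorbed flux is (1−0.31)·126.8/4 = 21.88 W m^-2.
In equilibrium σT⁴ equals this, so T = 140.2 K.

140 K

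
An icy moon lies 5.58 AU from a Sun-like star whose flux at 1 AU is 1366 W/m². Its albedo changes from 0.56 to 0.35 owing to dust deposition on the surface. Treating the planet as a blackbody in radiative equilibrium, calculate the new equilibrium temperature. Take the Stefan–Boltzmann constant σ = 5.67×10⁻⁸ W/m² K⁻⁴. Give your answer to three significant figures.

By the inverse-square law, S = 1366/5.58² = 43.87 W/m².
New equilibrium: T₂ = [(1−0.35)·43.87/(4σ)]^(1/4) = 105.9 K.

106 K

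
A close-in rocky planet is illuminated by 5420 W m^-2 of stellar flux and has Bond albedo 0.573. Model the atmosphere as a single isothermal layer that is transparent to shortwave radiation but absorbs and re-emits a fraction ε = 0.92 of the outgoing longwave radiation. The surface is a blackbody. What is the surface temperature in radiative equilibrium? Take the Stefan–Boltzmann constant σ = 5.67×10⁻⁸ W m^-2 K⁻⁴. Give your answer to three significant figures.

At the top of the atmosphere, σT_e⁴ = S(1−α)/4 = 578.6 W m^-2, giving T_e = 317.8 K.
Surface balance with a leaky layer gives σT_s⁴ = σT_e⁴·2/(2−ε), so T_s = T_e·[2/(2−0.92)]^(1/4) = 370.8 K.

371 kelvin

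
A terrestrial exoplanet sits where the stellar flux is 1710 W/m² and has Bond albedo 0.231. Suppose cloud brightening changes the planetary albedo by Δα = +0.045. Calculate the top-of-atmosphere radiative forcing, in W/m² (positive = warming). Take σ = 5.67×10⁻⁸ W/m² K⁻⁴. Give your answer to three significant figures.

-19.2 W/m²

TOA radiative forcing: ΔF = −S·Δα/4 = −1710·(+0.045)/4 = -19.24 W/m².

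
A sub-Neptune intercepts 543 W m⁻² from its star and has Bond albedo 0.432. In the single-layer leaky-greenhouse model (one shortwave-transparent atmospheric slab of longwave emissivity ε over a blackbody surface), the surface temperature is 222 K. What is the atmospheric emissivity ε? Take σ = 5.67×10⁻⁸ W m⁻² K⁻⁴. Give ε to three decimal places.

0.880

TOA balance gives T_e = 192.0 K.
T_s⁴ = T_e⁴·2/(2−ε) → ε = 2 − 2(T_e/T_s)⁴ = 2 − 2·(192.0/222)⁴ = 0.8802.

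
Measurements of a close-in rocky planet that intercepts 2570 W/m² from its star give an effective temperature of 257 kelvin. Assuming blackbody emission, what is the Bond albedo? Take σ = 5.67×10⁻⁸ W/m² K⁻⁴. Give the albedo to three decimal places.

0.615

From σT⁴ = S(1−α)/4 we invert for α: 1−α = 4σT⁴/S.
σT⁴ = 247.4 W/m², so 4σT⁴ = 989.4 W/m².
1−α = 989.4/2570 = 0.3850, so α = 0.6150.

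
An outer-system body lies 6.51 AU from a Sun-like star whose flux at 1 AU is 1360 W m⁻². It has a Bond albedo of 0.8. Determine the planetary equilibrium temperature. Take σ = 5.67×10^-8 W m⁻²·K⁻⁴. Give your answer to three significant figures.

By the inverse-square law, S = 1360/6.51² = 32.09 W m⁻².
Absorbed flux (global mean): S(1−α)/4 = 32.09·0.2/4 = 1.605 W m⁻².
Set σT⁴ = 1.605 → T = (1.605/σ)^(1/4) = 72.94 K.

72.9 kelvin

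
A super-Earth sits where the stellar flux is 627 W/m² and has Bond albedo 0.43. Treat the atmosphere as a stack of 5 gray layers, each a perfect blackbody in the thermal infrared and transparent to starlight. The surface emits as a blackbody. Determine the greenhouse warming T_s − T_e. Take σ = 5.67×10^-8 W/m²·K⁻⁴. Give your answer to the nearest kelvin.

113 K

OLR = S(1−α)/4 = 89.35 W/m²; the top layer radiates at T_e = 199.2 K.
Surface: T_s = (6)^¼·T_e = 311.8 K.
So the greenhouse effect raises the surface by 311.8 − 199.2 = 112.6 K.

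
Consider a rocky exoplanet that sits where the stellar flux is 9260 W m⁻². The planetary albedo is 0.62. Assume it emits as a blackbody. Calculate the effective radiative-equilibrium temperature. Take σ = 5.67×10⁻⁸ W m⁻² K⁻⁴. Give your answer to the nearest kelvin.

Absorbed flux (global mean): S(1−α)/4 = 9260·0.38/4 = 879.7 W m⁻².
Set σT⁴ = 879.7 → T = (879.7/σ)^(1/4) = 352.9 K.

353 K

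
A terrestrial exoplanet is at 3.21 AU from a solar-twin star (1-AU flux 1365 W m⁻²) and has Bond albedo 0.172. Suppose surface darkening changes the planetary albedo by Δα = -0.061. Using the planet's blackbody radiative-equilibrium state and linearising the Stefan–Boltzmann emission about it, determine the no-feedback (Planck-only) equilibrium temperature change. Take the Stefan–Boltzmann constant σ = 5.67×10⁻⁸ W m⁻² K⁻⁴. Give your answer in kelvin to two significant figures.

Irradiance scales as 1/d², so S = 1365 W m⁻² × (1/3.21)² = 132.5 W m⁻².
Reference equilibrium: T_e = [S(1−α)/(4σ)]^(1/4) = 148.3 K.
The change in absorbed flux is Δ[S(1−α)/4] = −SΔα/4 = 2.020 W m⁻².
Linearising σT⁴ gives d(σT⁴)/dT = 4σT_e³ = 0.7396 W m⁻² per K.
So ΔT₀ = 2.020/0.7396 = 2.73 K.

2.7 kelvin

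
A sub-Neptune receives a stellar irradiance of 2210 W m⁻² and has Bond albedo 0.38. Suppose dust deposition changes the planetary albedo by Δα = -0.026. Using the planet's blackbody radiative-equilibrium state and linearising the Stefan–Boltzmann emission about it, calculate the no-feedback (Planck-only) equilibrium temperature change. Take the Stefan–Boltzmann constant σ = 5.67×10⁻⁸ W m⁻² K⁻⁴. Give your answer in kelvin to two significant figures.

The baseline emission temperature is T_e = 278.8 K.
The change in absorbed flux is Δ[S(1−α)/4] = −SΔα/4 = 14.37 W m⁻².
Linearising σT⁴ gives d(σT⁴)/dT = 4σT_e³ = 4.915 W m⁻² per K.
Hence the no-feedback warming is ΔF/(4σT_e³) = 2.92 K.

2.9 K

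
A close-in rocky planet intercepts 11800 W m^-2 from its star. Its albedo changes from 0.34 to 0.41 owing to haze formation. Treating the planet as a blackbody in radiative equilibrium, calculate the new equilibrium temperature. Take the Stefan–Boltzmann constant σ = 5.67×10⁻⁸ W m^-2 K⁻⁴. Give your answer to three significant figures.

With the new albedo, S(1−α₂)/4 = 1741 W m^-2, so T₂ = 418.6 K.

419 K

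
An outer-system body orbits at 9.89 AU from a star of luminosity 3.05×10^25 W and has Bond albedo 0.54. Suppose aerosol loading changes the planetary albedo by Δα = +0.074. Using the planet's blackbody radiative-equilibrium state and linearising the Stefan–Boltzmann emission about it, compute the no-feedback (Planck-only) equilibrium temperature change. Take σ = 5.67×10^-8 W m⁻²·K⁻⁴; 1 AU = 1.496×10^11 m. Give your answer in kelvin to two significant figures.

-1.6 K

d = 9.89 × 1.496×10^11 m = 1.480×10^12 m.
Flux at the orbit: S = L/(4πd²) = 3.05×10^25/(4π·(1.48×10^12)²) = 1.109 W m⁻².
Unperturbed T_e = [1.109·(1−0.54)/(4σ)]^¼ = 38.72 K.
The change in absorbed flux is Δ[S(1−α)/4] = −SΔα/4 = -0.02051 W m⁻².
The Planck feedback parameter is 4σT_e³ = 0.01317 W m⁻²/K.
So ΔT₀ = -0.02051/0.01317 = -1.56 K.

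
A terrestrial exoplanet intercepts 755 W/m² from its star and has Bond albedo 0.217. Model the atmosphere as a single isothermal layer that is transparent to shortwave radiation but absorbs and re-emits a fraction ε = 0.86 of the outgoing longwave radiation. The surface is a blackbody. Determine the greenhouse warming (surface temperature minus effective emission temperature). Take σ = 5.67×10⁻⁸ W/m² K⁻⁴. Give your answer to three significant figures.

34.1 kelvin

The planet radiates to space at T_e = [S(1−α)/(4σ)]^(1/4) = 226.0 K.
The surface balance (absorbed SW + ε·downward IR = σT_s⁴) with T_a⁴ = T_s⁴/2 reduces to T_s = T_e·[2/(2−ε)]^¼ = 260.0 K.
Greenhouse warming: T_s − T_e = 34.09 K.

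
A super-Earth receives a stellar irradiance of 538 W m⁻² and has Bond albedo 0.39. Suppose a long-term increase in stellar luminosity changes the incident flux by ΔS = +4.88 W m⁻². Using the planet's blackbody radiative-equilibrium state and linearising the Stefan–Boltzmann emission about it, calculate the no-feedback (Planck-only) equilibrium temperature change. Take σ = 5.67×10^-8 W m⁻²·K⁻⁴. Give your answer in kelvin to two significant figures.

Unperturbed T_e = [538.0·(1−0.39)/(4σ)]^¼ = 195.0 K.
ΔF = Δ[S(1−α)]/4 = (1−0.39)·+4.88/4 = 0.7442 W m⁻².
The Planck feedback parameter is 4σT_e³ = 1.683 W m⁻²/K.
Hence the no-feedback warming is ΔF/(4σT_e³) = 0.442 K.

0.44 K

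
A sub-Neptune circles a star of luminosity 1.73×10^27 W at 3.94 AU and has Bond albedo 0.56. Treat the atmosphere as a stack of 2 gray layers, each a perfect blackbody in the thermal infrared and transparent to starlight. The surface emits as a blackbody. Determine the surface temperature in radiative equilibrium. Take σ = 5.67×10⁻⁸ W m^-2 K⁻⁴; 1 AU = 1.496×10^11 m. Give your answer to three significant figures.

Orbital distance: d = 3.94 AU = 5.894×10^11 m.
S = L/(4πd²) = 396.3 W m^-2.
Top-of-atmosphere balance: σT_e⁴ = S(1−α)/4 = 43.59 W m^-2 → T_e = 166.5 K.
For an N-layer opaque stack, T_s⁴ = (N+1)T_e⁴, hence T_s = (3)^(1/4)×166.5 K = 219.1 K.

219 K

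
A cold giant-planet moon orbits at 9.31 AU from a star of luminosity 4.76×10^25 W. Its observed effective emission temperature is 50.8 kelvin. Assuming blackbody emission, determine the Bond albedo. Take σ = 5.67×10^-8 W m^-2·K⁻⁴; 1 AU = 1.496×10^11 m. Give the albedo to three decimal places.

0.226

Orbital distance: d = 9.31 AU = 1.393×10^12 m.
Spreading L over a sphere of radius d: S = 4.76×10^25/(4π·1.39×10^12²) = 1.953 W m^-2.
From σT⁴ = S(1−α)/4 we invert for α: 1−α = 4σT⁴/S.
4σT⁴ = 4·5.67×10⁻⁸·(50.8)⁴ = 1.510 W m^-2.
Hence α = 1 − 1.510/1.953 = 0.2265.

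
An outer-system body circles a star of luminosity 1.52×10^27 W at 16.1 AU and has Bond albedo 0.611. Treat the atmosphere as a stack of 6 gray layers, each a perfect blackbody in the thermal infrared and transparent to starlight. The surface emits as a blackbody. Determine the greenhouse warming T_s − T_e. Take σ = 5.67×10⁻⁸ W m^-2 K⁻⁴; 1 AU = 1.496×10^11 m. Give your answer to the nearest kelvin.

d = 16.1 × 1.496×10^11 m = 2.409×10^12 m.
S = L/(4πd²) = 20.85 W m^-2.
The effective emission temperature is T_e = [S(1−α)/(4σ)]^¼ = 77.33 K.
Surface: T_s = (7)^¼·T_e = 125.8 K.
Warming: T_s − T_e = 48.45 K.

48 kelvin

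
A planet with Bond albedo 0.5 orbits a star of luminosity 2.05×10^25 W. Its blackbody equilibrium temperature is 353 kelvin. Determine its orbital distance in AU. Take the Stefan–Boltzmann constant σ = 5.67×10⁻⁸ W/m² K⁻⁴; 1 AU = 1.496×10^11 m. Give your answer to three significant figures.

0.102 AU

The flux needed for this T is 4σT⁴/(1−0.5) = 7043 W/m².
Then d = [L/(4πS)]^(1/2) = 1.522×10^10 m, i.e. 0.1017 AU.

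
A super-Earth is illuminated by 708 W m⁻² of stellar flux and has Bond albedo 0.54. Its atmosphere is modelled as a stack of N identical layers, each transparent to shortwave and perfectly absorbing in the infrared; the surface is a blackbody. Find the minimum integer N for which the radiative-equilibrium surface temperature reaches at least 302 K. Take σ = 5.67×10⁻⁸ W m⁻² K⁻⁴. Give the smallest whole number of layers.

5

Top-of-atmosphere balance: σT_e⁴ = S(1−α)/4 = 81.42 W m⁻² → T_e = 194.7 K.
T_s = (N+1)^(1/4)·T_e ≥ 302 K requires N+1 ≥ (T_s/T_e)⁴ = (302/194.7)⁴ = 5.793.
So N ≥ 4.793; the smallest integer is N = 5.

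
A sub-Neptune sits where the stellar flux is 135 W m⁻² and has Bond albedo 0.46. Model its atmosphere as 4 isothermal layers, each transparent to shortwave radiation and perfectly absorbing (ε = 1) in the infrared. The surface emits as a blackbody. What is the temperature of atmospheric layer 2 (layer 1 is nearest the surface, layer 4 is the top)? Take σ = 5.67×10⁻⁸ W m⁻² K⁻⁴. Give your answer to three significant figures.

The effective emission temperature is T_e = [S(1−α)/(4σ)]^¼ = 133.9 K.
Each opaque layer satisfies 2T_j⁴ = T_{j−1}⁴ + T_{j+1}⁴, giving T_k⁴ = (N+1−k)T_e⁴.
With k = 2: T_2 = (4+1−2)^¼·133.9 K = 176.2 K.

176 K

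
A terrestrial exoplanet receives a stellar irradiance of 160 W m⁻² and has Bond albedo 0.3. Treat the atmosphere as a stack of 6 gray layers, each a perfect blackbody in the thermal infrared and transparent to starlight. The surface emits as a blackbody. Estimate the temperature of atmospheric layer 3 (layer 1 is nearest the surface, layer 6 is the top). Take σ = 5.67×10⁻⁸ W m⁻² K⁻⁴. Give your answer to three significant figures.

211 K

OLR = S(1−α)/4 = 28.00 W m⁻²; the top layer radiates at T_e = 149.1 K.
In the N-layer model, layer k (counted from the surface) has T_k = (N+1−k)^(1/4)·T_e.
With k = 3: T_3 = (6+1−3)^¼·149.1 K = 210.8 K.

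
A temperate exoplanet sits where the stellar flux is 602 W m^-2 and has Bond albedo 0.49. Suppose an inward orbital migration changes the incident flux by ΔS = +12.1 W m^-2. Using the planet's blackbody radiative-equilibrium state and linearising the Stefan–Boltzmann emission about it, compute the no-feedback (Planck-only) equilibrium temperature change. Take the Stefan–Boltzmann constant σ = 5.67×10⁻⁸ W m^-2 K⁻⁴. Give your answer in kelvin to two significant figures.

0.96 K

Unperturbed T_e = [602.0·(1−0.49)/(4σ)]^¼ = 191.8 K.
TOA radiative forcing: ΔF = (1−α)ΔS/4 = 0.51·(+12.1)/4 = 1.543 W m^-2.
The Planck feedback parameter is 4σT_e³ = 1.601 W m^-2/K.
So ΔT₀ = 1.543/1.601 = 0.964 K.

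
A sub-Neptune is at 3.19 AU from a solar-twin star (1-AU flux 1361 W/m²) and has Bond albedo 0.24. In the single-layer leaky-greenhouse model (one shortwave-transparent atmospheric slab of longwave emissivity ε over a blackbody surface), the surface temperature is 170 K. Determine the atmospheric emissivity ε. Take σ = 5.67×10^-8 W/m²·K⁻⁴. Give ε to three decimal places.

0.927

By the inverse-square law, S = 1361/3.19² = 133.7 W/m².
Effective temperature: T_e = [S(1−α)/(4σ)]^(1/4) = 145.5 K.
Inverting T_s⁴ = 2T_e⁴/(2−ε): (T_e/T_s)⁴ = 0.5366, so ε = 2(1 − 0.5366) = 0.9268.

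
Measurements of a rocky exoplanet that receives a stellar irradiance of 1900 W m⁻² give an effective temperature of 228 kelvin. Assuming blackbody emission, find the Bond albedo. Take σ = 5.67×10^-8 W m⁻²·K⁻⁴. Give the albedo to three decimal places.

0.677

Energy balance: S(1−α)/4 = σT⁴, so 1−α = 4σT⁴/S.
4σT⁴ = 4·5.67×10⁻⁸·(228)⁴ = 612.9 W m⁻².
Hence α = 1 − 612.9/1900 = 0.6774.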